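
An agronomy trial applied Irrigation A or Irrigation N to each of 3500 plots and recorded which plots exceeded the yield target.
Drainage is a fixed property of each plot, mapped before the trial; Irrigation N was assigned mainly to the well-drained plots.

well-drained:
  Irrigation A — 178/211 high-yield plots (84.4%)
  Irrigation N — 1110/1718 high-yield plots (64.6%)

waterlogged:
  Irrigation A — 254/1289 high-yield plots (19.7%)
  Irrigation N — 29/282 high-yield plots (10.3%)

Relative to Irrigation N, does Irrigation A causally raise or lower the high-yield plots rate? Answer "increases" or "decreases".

Here field drainage is a common cause — it drives both which irrigation a case falls under and the outcome. The crude comparison mixes populations; the stratum-specific rates are the causally relevant ones.
Within each level — well-drained: 84.4% vs 64.6%; waterlogged: 19.7% vs 10.3% — Irrigation A is higher every time.

increases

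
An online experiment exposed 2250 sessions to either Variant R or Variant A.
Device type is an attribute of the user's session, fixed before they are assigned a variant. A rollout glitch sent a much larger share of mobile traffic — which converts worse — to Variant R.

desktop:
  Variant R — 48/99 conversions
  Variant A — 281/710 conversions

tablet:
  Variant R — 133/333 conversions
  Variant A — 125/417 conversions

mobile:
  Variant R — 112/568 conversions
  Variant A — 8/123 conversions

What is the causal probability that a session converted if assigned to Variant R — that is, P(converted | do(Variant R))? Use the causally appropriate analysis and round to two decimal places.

0.37

Variant R is higher inside every device type stratum but Variant A is higher in aggregate. Whether to stratify depends on how device type relates to the variant.
Device type differs across variants for reasons unrelated to any effect of the variant itself, and it separately predicts the outcome — a classic confounder. We must compare within device type levels.
Standardising Variant R to the population device type mix: 0.360·48/99 + 0.333·133/333 + 0.307·112/568 = 0.368.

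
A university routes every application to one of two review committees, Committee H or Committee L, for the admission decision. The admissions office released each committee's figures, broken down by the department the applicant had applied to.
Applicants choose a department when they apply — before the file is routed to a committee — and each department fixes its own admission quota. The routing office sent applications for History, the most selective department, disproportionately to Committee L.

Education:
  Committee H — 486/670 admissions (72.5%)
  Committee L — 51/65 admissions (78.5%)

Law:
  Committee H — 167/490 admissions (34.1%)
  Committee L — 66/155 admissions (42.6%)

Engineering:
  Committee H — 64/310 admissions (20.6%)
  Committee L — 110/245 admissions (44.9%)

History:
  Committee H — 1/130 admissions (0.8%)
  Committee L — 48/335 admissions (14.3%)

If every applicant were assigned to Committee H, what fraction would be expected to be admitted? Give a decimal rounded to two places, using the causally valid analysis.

Department satisfies the back-door criterion: it is not a descendant of the review committee, and it blocks the spurious path from review committee to outcome. Adjusting for it (i.e., using the within-department rates) gives the causal effect.
Standardising Committee H to the population department mix: 0.306·486/670 + 0.269·167/490 + 0.231·64/310 + 0.194·1/130 = 0.363.

0.36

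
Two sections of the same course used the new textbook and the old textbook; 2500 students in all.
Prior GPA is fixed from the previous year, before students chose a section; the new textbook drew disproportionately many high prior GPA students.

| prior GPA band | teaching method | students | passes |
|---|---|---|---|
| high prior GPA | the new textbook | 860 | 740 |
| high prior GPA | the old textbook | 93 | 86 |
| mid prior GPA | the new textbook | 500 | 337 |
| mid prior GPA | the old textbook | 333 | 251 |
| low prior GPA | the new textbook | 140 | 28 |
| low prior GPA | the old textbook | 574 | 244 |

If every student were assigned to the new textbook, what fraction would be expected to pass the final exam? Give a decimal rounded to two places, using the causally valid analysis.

0.61

The stratified and pooled comparisons disagree (the old textbook wins within each prior GPA band; the new textbook wins overall), so the answer turns on the causal role of prior GPA band.
Prior GPA band differs across teaching methods for reasons unrelated to any effect of the teaching method itself, and it separately predicts the outcome — a classic confounder. We must compare within prior GPA band levels.
Standardising the new textbook to the population prior GPA band mix: 0.381·740/860 + 0.333·337/500 + 0.286·28/140 = 0.610.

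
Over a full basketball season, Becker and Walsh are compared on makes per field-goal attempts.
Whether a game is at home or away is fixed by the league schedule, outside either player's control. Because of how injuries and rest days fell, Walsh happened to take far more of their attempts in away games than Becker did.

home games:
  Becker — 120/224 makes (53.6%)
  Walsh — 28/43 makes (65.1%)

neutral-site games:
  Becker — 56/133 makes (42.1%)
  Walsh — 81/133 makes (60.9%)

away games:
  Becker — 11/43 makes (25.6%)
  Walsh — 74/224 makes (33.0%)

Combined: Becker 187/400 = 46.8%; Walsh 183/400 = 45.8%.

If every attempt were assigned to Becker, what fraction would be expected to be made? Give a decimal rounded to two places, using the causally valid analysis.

The game venue-specific comparison favours Walsh throughout, but the pooled figures favour Becker. The question is whether to condition on game venue.
Since game venue is a pre-existing factor (not a product of the player) and it affects the outcome on its own, it is a confounder. The stratified rates, not the pooled rate, identify the causal effect.
Standardising Becker to the population game venue mix: 0.334·120/224 + 0.333·56/133 + 0.334·11/43 = 0.404.

0.40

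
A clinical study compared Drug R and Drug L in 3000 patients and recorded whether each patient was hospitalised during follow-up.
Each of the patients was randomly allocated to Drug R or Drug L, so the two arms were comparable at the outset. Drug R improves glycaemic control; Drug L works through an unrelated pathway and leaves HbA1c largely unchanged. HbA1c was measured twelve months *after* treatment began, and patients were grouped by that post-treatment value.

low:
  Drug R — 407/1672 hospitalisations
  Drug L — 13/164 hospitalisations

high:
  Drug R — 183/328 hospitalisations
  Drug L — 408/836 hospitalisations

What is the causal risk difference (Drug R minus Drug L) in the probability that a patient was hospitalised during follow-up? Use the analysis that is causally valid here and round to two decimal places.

-0.13

Within every HbA1c level Drug L has the lower rate, yet pooled Drug R does — Simpson's reversal.
The distribution of HbA1c is itself part of what the drug does — it is an intermediate outcome. Holding it fixed would remove that part of the effect; the total effect is the pooled difference.
The causal difference is the pooled difference: 0.295 − 0.421 = -0.126.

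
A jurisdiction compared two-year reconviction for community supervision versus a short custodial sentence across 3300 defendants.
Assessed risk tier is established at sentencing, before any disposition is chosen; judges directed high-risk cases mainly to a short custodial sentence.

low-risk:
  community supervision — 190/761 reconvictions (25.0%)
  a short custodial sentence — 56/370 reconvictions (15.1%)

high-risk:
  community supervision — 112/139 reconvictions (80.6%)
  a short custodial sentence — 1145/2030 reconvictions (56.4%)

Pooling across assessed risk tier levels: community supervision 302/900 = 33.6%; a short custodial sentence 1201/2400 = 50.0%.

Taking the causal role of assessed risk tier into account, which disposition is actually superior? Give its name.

Within every assessed risk tier level a short custodial sentence has the lower rate, yet pooled community supervision does — Simpson's reversal.
Assessed risk tier satisfies the back-door criterion: it is not a descendant of the disposition, and it blocks the spurious path from disposition to outcome. Adjusting for it (i.e., using the within-assessed risk tier rates) gives the causal effect.
Within each level — low-risk: 25.0% vs 15.1%; high-risk: 80.6% vs 56.4% — a short custodial sentence is lower every time.

a short custodial sentence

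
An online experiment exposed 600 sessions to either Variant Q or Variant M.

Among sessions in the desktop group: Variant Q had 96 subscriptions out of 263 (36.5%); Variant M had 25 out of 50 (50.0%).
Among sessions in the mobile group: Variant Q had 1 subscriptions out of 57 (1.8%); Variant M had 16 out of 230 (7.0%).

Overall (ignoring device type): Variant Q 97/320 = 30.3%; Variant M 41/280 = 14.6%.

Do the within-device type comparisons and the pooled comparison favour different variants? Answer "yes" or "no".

Within each device type level (desktop 36.5% vs 50.0%; mobile 1.8% vs 7.0%), Variant M has the higher rate every time. Pooled: 30.3% vs 14.6% — Variant Q has the higher rate overall. The two comparisons disagree.

yes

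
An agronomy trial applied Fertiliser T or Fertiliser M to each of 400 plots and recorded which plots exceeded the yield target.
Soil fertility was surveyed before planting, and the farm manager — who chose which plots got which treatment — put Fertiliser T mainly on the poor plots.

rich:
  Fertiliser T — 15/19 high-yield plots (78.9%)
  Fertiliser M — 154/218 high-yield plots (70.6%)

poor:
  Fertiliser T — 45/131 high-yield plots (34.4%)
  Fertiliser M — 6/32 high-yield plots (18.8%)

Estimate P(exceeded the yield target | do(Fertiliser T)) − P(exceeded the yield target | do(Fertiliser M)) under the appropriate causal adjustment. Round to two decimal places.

Within every soil fertility level Fertiliser T has the higher rate, yet pooled Fertiliser M does — Simpson's reversal.
Soil fertility satisfies the back-door criterion: it is not a descendant of the fertiliser, and it blocks the spurious path from fertiliser to outcome. Adjusting for it (i.e., using the within-soil fertility rates) gives the causal effect.
Adjusting over the population distribution of soil fertility: 0.593·(0.789−0.706) + 0.407·(0.344−0.188) = +0.113.

+0.11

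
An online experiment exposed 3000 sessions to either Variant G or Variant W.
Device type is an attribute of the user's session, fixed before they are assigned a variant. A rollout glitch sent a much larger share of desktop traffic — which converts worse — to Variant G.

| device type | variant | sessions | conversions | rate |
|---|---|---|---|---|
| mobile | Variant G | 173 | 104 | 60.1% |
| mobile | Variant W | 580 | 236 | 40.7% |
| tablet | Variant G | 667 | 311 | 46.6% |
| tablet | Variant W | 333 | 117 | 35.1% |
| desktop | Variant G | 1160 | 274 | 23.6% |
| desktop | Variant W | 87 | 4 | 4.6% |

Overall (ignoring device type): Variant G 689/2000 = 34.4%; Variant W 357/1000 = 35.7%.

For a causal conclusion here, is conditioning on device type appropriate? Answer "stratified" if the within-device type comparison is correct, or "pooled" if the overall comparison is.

stratified

The imbalance in device type arose from how sessions were allocated, not from anything the variant did; and device type independently affects the outcome. The pooled gap is confounded — condition on device type.
Within each level — mobile: 60.1% vs 40.7%; tablet: 46.6% vs 35.1%; desktop: 23.6% vs 4.6% — Variant G is higher every time.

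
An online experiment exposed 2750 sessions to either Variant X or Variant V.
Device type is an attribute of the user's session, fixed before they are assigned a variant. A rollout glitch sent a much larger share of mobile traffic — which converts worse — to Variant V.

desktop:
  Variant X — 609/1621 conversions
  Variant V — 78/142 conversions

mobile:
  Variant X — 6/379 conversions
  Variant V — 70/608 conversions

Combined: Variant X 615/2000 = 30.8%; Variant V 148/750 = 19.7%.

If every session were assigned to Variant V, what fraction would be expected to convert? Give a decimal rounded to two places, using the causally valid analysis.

0.39

Within every device type level Variant V has the higher rate, yet pooled Variant X does — Simpson's reversal.
Device type is set before the variant has any effect — it is not caused by the variant — and it independently drives the outcome. That makes it a confounder, so the causal comparison is within device type levels.
Standardising Variant V to the population device type mix: 0.641·78/142 + 0.359·70/608 = 0.393.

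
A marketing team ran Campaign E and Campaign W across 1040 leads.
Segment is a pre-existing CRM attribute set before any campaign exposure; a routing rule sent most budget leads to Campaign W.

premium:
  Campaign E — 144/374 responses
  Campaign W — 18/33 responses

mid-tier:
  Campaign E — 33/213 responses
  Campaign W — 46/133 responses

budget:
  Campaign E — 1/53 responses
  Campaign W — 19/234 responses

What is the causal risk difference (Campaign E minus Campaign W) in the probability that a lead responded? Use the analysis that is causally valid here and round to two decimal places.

-0.14

The customer segment-specific comparison favours Campaign W throughout, but the pooled figures favour Campaign E. The question is whether to condition on customer segment.
Nothing the campaign does changes customer segment; the imbalance is an allocation artefact. With customer segment also predicting the outcome, the pooled figure is confounded, and the within-stratum comparison is the causal one.
Adjusting over the population distribution of customer segment: 0.391·(0.385−0.545) + 0.333·(0.155−0.346) + 0.276·(0.019−0.081) = -0.144.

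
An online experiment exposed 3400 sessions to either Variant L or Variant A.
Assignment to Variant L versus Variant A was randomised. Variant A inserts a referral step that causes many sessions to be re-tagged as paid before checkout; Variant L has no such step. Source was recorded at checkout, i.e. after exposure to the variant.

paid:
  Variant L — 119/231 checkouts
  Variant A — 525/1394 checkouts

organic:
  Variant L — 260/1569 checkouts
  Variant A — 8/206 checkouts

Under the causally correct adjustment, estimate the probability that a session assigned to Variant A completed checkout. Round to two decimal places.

0.33

The stratified and pooled comparisons disagree (Variant L wins within each traffic source; Variant A wins overall), so the answer turns on the causal role of traffic source.
Traffic source lies on the pathway variant → traffic source → outcome, so adjusting for it blocks the indirect effect. For the total causal effect of variant, use the unadjusted pooled rates.
So P(outcome | do(Variant A)) is just the pooled rate for Variant A: 533/1600 = 0.333.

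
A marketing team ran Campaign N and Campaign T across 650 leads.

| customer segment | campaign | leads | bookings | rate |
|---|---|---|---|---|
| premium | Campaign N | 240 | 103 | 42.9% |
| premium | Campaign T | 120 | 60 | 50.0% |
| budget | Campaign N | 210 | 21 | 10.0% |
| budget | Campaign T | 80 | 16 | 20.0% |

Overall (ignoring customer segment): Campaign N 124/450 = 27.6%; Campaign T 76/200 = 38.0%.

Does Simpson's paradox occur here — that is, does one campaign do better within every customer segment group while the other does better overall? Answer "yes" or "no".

Within each customer segment level (premium 42.9% vs 50.0%; budget 10.0% vs 20.0%), Campaign T has the higher rate every time. Pooled: 27.6% vs 38.0% — Campaign T has the higher rate overall. They agree.

no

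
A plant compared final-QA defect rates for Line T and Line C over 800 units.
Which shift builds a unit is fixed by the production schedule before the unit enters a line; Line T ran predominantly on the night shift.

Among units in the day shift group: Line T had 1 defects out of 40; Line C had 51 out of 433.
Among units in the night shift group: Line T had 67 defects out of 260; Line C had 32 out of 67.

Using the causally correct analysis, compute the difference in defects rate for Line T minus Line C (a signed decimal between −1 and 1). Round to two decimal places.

Line T is lower inside every shift stratum but Line C is lower in aggregate. Whether to stratify depends on how shift relates to the line.
Here shift is a common cause — it drives both which line a case falls under and the outcome. The crude comparison mixes populations; the stratum-specific rates are the causally relevant ones.
Adjusting over the population distribution of shift: 0.591·(0.025−0.118) + 0.409·(0.258−0.478) = -0.145.

-0.14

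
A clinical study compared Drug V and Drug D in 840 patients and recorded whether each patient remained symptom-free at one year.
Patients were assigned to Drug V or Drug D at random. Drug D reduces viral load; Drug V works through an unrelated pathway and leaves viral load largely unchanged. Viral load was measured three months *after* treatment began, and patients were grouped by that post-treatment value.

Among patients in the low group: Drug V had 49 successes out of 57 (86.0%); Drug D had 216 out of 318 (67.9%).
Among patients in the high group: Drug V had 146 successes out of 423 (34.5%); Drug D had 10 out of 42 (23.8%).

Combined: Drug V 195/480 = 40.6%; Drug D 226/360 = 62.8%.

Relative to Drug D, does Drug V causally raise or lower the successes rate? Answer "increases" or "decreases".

Stratifying would compare drugs among patients the drugs themselves sorted into viral load groups — a form of selection on an intermediate. The unconditioned pooled rates give the total causal effect.
Pooled: Drug V 40.6% vs Drug D 62.8%; Drug D is higher overall.

decreases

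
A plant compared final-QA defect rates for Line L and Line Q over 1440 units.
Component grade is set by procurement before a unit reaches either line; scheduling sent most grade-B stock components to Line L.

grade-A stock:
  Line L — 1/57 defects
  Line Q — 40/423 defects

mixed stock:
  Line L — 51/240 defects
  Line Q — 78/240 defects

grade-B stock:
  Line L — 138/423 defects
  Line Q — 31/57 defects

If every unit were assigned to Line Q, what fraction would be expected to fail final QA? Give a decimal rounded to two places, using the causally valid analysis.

Since component grade is a pre-existing factor (not a product of the line) and it affects the outcome on its own, it is a confounder. The stratified rates, not the pooled rate, identify the causal effect.
Standardising Line Q to the population component grade mix: 0.333·40/423 + 0.333·78/240 + 0.333·31/57 = 0.321.

0.32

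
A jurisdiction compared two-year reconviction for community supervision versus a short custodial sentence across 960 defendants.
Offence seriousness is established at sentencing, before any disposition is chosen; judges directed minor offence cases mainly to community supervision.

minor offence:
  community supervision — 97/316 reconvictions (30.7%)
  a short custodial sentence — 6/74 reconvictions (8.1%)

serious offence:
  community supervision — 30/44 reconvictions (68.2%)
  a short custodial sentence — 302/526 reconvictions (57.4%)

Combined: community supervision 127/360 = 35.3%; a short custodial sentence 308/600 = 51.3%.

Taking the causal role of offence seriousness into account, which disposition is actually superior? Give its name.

a short custodial sentence

The offence seriousness-specific comparison favours a short custodial sentence throughout, but the pooled figures favour community supervision. The question is whether to condition on offence seriousness.
Here offence seriousness is a common cause — it drives both which disposition a case falls under and the outcome. The crude comparison mixes populations; the stratum-specific rates are the causally relevant ones.
Within each level — minor offence: 30.7% vs 8.1%; serious offence: 68.2% vs 57.4% — a short custodial sentence is lower every time.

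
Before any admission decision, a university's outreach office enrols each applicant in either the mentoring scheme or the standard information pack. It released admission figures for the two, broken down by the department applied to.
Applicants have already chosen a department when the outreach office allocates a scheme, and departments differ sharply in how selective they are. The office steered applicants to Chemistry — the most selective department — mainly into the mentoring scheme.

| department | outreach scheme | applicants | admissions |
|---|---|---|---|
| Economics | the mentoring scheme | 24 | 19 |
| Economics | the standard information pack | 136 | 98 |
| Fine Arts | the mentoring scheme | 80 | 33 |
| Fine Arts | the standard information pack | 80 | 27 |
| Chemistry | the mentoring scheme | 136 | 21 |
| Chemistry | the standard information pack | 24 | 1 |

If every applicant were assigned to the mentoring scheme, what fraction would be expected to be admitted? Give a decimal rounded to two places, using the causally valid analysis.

0.45

the mentoring scheme is higher inside every department stratum but the standard information pack is higher in aggregate. Whether to stratify depends on how department relates to the outreach scheme.
Department is set before the outreach scheme has any effect — it is not caused by the outreach scheme — and it independently drives the outcome. That makes it a confounder, so the causal comparison is within department levels.
Standardising the mentoring scheme to the population department mix: 0.333·19/24 + 0.333·33/80 + 0.333·21/136 = 0.453.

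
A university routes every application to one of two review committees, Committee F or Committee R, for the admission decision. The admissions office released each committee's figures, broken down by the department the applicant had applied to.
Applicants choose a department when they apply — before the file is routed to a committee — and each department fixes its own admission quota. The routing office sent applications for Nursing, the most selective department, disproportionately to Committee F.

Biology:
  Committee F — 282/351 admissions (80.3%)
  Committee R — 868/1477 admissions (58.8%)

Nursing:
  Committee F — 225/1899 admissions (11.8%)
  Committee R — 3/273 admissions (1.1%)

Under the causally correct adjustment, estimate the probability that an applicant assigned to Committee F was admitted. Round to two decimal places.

0.43

Department is set before the review committee has any effect — it is not caused by the review committee — and it independently drives the outcome. That makes it a confounder, so the causal comparison is within department levels.
Standardising Committee F to the population department mix: 0.457·282/351 + 0.543·225/1899 = 0.431.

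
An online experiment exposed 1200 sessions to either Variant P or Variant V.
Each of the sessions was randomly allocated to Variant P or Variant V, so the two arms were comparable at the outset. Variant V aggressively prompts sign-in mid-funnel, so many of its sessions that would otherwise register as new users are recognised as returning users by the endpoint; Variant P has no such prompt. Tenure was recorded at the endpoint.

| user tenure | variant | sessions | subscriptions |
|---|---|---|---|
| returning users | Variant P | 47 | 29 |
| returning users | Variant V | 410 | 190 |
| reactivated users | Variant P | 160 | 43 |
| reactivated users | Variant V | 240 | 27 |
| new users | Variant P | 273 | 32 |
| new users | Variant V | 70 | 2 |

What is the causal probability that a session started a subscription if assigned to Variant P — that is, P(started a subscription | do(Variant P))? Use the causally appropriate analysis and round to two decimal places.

Variant P is higher inside every user tenure stratum but Variant V is higher in aggregate. Whether to stratify depends on how user tenure relates to the variant.
Because the variant influences user tenure, user tenure is a post-treatment mediator, not a confounder. Stratifying on it would bias the estimate; the causal effect is the crude pooled difference.
So P(outcome | do(Variant P)) is just the pooled rate for Variant P: 104/480 = 0.217.

0.22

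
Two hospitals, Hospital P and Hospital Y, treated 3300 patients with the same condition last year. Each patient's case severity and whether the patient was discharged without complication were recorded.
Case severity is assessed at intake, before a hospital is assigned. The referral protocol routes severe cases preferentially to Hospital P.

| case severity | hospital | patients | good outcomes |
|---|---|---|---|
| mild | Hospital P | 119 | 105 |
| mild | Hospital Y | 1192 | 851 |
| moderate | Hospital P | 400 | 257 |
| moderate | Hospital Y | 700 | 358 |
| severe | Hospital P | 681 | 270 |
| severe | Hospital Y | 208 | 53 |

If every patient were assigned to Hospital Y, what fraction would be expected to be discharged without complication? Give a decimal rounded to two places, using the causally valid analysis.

The stratified and pooled comparisons disagree (Hospital P wins within each case severity; Hospital Y wins overall), so the answer turns on the causal role of case severity.
Case severity is set before the hospital has any effect — it is not caused by the hospital — and it independently drives the outcome. That makes it a confounder, so the causal comparison is within case severity levels.
Standardising Hospital Y to the population case severity mix: 0.397·851/1192 + 0.333·358/700 + 0.269·53/208 = 0.523.

0.52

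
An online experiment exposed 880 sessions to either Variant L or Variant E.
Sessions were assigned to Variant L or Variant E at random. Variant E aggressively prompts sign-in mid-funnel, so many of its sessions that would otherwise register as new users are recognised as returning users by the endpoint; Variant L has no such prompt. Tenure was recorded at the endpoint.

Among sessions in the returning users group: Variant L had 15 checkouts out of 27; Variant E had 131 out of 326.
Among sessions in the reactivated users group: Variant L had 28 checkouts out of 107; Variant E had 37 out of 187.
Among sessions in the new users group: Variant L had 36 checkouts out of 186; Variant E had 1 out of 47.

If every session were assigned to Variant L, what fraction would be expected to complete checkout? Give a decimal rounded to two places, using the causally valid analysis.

0.25

The user tenure-specific comparison favours Variant L throughout, but the pooled figures favour Variant E. The question is whether to condition on user tenure.
Because the variant influences user tenure, user tenure is a post-treatment mediator, not a confounder. Stratifying on it would bias the estimate; the causal effect is the crude pooled difference.
So P(outcome | do(Variant L)) is just the pooled rate for Variant L: 79/320 = 0.247.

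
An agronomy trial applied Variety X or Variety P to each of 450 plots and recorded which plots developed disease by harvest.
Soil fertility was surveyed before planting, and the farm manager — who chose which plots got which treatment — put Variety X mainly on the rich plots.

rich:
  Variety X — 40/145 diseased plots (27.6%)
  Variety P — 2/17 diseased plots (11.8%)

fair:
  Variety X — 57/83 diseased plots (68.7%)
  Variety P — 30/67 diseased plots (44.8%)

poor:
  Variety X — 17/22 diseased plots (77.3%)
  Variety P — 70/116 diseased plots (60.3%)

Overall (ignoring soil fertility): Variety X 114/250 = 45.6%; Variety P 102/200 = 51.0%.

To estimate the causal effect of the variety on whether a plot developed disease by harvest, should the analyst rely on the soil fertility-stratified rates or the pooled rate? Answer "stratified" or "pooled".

Nothing the variety does changes soil fertility; the imbalance is an allocation artefact. With soil fertility also predicting the outcome, the pooled figure is confounded, and the within-stratum comparison is the causal one.
Within each level — rich: 27.6% vs 11.8%; fair: 68.7% vs 44.8%; poor: 77.3% vs 60.3% — Variety P is lower every time.

stratified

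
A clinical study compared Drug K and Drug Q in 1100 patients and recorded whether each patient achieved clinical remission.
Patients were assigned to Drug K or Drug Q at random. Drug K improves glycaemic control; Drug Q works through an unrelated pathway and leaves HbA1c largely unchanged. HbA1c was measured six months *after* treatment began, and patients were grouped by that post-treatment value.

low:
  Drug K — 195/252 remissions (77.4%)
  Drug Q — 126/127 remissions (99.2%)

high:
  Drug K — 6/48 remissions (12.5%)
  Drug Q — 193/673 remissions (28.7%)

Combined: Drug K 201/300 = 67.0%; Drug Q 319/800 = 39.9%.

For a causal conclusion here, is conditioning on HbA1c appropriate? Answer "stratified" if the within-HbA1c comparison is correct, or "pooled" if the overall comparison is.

pooled

The distribution of HbA1c is itself part of what the drug does — it is an intermediate outcome. Holding it fixed would remove that part of the effect; the total effect is the pooled difference.
Pooled: Drug K 67.0% vs Drug Q 39.9%; Drug K is higher overall.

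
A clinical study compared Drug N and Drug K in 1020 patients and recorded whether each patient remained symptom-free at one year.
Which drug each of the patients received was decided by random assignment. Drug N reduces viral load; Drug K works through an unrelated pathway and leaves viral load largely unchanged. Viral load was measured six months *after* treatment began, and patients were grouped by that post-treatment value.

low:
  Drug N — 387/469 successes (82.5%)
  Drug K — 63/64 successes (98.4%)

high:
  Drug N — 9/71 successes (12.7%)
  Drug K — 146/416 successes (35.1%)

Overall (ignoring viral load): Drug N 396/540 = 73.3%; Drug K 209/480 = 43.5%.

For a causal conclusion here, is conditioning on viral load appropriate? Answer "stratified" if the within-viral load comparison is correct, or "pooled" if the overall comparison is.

Within every viral load level Drug K has the higher rate, yet pooled Drug N does — Simpson's reversal.
Viral load here is a post-treatment variable shaped by the drug; conditioning on it would introduce bias rather than remove it. The overall comparison is the causal one.
Pooled: Drug N 73.3% vs Drug K 43.5%; Drug N is higher overall.

pooled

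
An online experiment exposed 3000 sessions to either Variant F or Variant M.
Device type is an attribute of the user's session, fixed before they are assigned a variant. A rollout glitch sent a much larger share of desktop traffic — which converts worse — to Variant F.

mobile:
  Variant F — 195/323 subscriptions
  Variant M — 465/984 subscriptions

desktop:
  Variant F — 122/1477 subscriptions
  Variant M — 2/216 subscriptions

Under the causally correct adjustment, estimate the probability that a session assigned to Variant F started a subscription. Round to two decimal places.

Nothing the variant does changes device type; the imbalance is an allocation artefact. With device type also predicting the outcome, the pooled figure is confounded, and the within-stratum comparison is the causal one.
Standardising Variant F to the population device type mix: 0.436·195/323 + 0.564·122/1477 = 0.310.

0.31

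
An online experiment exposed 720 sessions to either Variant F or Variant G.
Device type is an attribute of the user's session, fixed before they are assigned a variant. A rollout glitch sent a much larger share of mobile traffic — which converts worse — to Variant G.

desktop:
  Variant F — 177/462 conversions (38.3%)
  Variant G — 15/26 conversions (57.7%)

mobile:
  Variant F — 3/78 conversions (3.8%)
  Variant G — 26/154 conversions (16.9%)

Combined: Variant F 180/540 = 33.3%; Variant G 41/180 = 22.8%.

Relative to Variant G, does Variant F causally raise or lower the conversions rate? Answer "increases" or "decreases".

Device type is set before the variant has any effect — it is not caused by the variant — and it independently drives the outcome. That makes it a confounder, so the causal comparison is within device type levels.
Within each level — desktop: 38.3% vs 57.7%; mobile: 3.8% vs 16.9% — Variant G is higher every time.

decreases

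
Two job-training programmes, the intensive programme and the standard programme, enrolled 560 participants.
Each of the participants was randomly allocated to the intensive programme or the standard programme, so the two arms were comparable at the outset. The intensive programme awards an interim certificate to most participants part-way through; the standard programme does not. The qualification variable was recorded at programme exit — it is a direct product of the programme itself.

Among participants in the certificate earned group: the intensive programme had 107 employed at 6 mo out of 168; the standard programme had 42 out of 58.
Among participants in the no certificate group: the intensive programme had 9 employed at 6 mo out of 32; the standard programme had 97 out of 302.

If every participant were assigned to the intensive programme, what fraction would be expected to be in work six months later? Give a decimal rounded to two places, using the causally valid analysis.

0.58

The stratified and pooled comparisons disagree (the standard programme wins within each qualification attained during the programme; the intensive programme wins overall), so the answer turns on the causal role of qualification attained during the programme.
Stratifying would compare programmes among participants the programmes themselves sorted into qualification attained during the programme groups — a form of selection on an intermediate. The unconditioned pooled rates give the total causal effect.
So P(outcome | do(the intensive programme)) is just the pooled rate for the intensive programme: 116/200 = 0.580.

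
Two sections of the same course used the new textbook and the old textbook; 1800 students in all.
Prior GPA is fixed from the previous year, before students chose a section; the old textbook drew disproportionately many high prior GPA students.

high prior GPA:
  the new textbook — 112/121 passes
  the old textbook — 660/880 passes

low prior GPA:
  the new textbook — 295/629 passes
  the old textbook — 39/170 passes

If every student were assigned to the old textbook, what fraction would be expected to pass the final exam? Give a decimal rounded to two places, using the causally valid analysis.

The stratified and pooled comparisons disagree (the new textbook wins within each prior GPA band; the old textbook wins overall), so the answer turns on the causal role of prior GPA band.
Here prior GPA band is a common cause — it drives both which teaching method a case falls under and the outcome. The crude comparison mixes populations; the stratum-specific rates are the causally relevant ones.
Standardising the old textbook to the population prior GPA band mix: 0.556·660/880 + 0.444·39/170 = 0.519.

0.52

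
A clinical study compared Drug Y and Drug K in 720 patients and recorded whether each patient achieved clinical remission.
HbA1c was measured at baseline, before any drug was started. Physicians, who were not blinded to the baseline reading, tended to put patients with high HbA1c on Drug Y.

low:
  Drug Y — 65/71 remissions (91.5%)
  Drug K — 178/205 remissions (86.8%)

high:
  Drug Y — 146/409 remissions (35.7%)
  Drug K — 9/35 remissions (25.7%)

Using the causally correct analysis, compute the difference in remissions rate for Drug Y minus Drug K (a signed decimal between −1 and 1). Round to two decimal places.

+0.08

The HbA1c-specific comparison favours Drug Y throughout, but the pooled figures favour Drug K. The question is whether to condition on HbA1c.
HbA1c is set before the drug has any effect — it is not caused by the drug — and it independently drives the outcome. That makes it a confounder, so the causal comparison is within HbA1c levels.
Adjusting over the population distribution of HbA1c: 0.383·(0.915−0.868) + 0.617·(0.357−0.257) = +0.080.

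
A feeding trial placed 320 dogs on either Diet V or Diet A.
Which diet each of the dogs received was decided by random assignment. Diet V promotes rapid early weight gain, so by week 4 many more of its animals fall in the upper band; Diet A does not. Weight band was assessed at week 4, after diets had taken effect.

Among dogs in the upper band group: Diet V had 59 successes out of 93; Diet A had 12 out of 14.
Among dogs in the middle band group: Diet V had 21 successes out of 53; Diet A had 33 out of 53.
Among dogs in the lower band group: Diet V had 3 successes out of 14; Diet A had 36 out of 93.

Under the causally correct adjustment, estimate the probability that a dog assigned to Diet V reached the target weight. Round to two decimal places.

0.52

Week-4 weight band is recorded after the diet and is itself shifted by it — it sits on the causal path from diet to outcome. Conditioning on a mediator would strip out part of the effect we want; the pooled comparison gives the total causal effect.
So P(outcome | do(Diet V)) is just the pooled rate for Diet V: 83/160 = 0.519.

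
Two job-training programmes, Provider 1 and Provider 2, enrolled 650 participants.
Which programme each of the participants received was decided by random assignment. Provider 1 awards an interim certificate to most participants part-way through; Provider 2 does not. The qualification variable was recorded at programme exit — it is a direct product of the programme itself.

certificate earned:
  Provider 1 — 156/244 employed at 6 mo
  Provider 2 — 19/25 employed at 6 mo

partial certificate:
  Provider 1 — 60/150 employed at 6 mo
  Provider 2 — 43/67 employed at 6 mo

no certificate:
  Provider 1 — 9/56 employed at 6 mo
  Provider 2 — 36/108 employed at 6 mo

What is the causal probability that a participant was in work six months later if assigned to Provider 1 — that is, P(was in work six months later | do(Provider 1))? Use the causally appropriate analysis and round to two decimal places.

0.50

Qualification attained during the programme here is a post-treatment variable shaped by the programme; conditioning on it would introduce bias rather than remove it. The overall comparison is the causal one.
So P(outcome | do(Provider 1)) is just the pooled rate for Provider 1: 225/450 = 0.500.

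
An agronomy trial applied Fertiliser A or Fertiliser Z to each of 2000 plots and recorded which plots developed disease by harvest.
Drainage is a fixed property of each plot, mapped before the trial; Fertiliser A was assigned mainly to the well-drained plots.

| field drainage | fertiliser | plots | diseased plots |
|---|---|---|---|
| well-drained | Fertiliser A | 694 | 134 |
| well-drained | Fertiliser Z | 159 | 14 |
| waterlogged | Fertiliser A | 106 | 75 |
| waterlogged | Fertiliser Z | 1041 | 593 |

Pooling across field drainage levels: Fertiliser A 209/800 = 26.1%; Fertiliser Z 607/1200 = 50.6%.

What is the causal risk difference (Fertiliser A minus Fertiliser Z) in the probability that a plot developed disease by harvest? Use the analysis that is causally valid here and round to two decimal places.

+0.12

Here field drainage is a common cause — it drives both which fertiliser a case falls under and the outcome. The crude comparison mixes populations; the stratum-specific rates are the causally relevant ones.
Adjusting over the population distribution of field drainage: 0.426·(0.193−0.088) + 0.574·(0.708−0.570) = +0.124.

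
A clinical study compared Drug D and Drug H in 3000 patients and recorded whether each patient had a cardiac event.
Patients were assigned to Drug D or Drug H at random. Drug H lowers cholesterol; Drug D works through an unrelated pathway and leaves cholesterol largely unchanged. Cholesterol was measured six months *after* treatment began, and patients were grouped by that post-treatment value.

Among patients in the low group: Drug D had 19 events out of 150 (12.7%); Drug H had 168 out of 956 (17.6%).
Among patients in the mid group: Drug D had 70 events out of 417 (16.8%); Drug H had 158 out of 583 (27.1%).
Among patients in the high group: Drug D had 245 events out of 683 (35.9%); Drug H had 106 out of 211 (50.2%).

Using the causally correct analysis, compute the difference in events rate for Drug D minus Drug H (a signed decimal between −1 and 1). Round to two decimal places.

Cholesterol is recorded after the drug and is itself shifted by it — it sits on the causal path from drug to outcome. Conditioning on a mediator would strip out part of the effect we want; the pooled comparison gives the total causal effect.
The causal difference is the pooled difference: 0.267 − 0.247 = +0.020.

+0.02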